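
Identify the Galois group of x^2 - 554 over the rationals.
Gal(K/Q) = Z/2Z (cyclic of order 2)

x^2 - 554 is irreducible over Q since 554 is not a rational square. The splitting field Q(sqrt(554)) has degree 2 over Q, and its unique nontrivial automorphism is sqrt(554) ↦ -sqrt(554). Hence Gal(Q(sqrt(554))/Q) = Z/2Z.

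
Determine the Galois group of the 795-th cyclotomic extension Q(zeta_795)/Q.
|Gal(Q(zeta_795)/Q)| = phi(795) = 416; group ≅ (Z/795Z)^* ≅ Z/2Z × Z/4Z × Z/52Z

The n-th cyclotomic polynomial Φ_795(x) is the minimal polynomial of zeta_795 over Q and has degree phi(795) = 416. So Q(zeta_795) is a degree-416 Galois extension with Galois group (Z/795Z)^*. By CRT, (Z/795Z)^* ≅ (Z/3Z)^* × (Z/5Z)^* × (Z/53Z)^*. Each prime-power unit group is (Z/3Z)^* ≅ Z/2Z; (Z/5Z)^* ≅ Z/4Z; (Z/53Z)^* ≅ Z/52Z. Hence Gal(Q(zeta_795)/Q) ≅ Z/2Z × Z/4Z × Z/52Z.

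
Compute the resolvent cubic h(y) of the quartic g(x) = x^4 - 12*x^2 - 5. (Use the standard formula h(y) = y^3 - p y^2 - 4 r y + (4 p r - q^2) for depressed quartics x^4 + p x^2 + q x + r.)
h(y) = y^3 + 12*y^2 + 20*y + 240

Identify coefficients: p = -12, q = 0, r = -5.
Plug into h(y) = y^3 - p y^2 - 4 r y + (4 p r - q^2):
  h(y) = y^3 - (-12) y^2 - 4*(-5) y + (4*(-12)*(-5) - (0)^2)
       = y^3 + (12) y^2 + (20) y + (240).
Simplifying: h(y) = y^3 + 12*y^2 + 20*y + 240.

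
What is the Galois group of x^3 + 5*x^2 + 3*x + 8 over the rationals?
Gal(K/Q) = S_3 (symmetric group of order 6)

Compute the discriminant of x^3 + (5)*x^2 + (3)*x + (8): Δ = -3451. Since Δ is not a rational square, the Galois group is not contained in A_3; it must be the full S_3 (irreducibility of the cubic rules out anything smaller).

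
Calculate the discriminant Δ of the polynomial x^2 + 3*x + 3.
Δ = -3

For a quadratic a x^2 + b x + c the discriminant is Δ = b^2 - 4ac = (3)^2 - 4*(1)*(3) = 9 - (12) = -3.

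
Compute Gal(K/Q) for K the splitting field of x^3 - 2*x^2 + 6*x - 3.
Gal(K/Q) = S_3 (symmetric group of order 6)

Compute the discriminant of x^3 + (-2)*x^2 + (6)*x + (-3): Δ = -411. Since Δ is not a rational square, the Galois group is not contained in A_3; it must be the full S_3 (irreducibility of the cubic rules out anything smaller).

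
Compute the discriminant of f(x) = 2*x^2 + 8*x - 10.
Δ = 144

For a quadratic a x^2 + b x + c the discriminant is Δ = b^2 - 4ac = (8)^2 - 4*(2)*(-10) = 64 - (-80) = 144.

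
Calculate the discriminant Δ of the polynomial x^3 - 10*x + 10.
Δ = 1300

For a depressed cubic x^3 + p x + q the discriminant is Δ = -4 p^3 - 27 q^2 = -4*(-10)^3 - 27*(10)^2 = 4000 - 2700 = 1300.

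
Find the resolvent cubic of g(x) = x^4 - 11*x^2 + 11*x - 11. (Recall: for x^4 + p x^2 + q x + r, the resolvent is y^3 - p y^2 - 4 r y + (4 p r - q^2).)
h(y) = y^3 + 11*y^2 + 44*y + 363

Identify coefficients: p = -11, q = 11, r = -11.
Plug into h(y) = y^3 - p y^2 - 4 r y + (4 p r - q^2):
  h(y) = y^3 - (-11) y^2 - 4*(-11) y + (4*(-11)*(-11) - (11)^2)
       = y^3 + (11) y^2 + (44) y + (363).
Simplifying: h(y) = y^3 + 11*y^2 + 44*y + 363.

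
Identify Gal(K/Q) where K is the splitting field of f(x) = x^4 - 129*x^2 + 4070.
Gal(K/Q) = V_4 (Klein four-group, Z/2Z × Z/2Z)

f factors as (x^2 - 55)(x^2 - 74), so the splitting field is K = Q(sqrt(55), sqrt(74)). The elements 55, 74, 4070 are all non-squares in Q, so sqrt(55) and sqrt(74) generate independent quadratic extensions. Thus [K:Q] = 4 and Gal(K/Q) is generated by the two order-2 automorphisms sqrt(55) ↦ -sqrt(55) and sqrt(74) ↦ -sqrt(74), giving V_4.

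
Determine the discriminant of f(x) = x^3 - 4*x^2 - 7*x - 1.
Δ = 1369

For x^3 + a x^2 + b x + c the discriminant is Δ = 18 a b c - 4 a^3 c + a^2 b^2 - 4 b^3 - 27 c^2.
Plug a = -4, b = -7, c = -1:
  18*(-4)*(-7)*(-1) - 4*(-4)^3*(-1) + (-4)^2*(-7)^2 - 4*(-7)^3 - 27*(-1)^2
  = -504 + (-256) + 784 + (1372) + (-27)
  = 1369.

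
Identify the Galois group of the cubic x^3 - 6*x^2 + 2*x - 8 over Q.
Gal(K/Q) = S_3 (symmetric group of order 6)

Compute the discriminant of x^3 + (-6)*x^2 + (2)*x + (-8): Δ = -6800. Since Δ is not a rational square, the Galois group is not contained in A_3; it must be the full S_3 (irreducibility of the cubic rules out anything smaller).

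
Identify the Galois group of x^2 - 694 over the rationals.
Gal(K/Q) = Z/2Z (cyclic of order 2)

x^2 - 694 is irreducible over Q since 694 is not a rational square. The splitting field Q(sqrt(694)) has degree 2 over Q, and its unique nontrivial automorphism is sqrt(694) ↦ -sqrt(694). Hence Gal(Q(sqrt(694))/Q) = Z/2Z.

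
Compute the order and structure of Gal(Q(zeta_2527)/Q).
|Gal(Q(zeta_2527)/Q)| = phi(2527) = 2052; group ≅ (Z/2527Z)^* ≅ Z/6Z × Z/342Z

The n-th cyclotomic polynomial Φ_2527(x) is the minimal polynomial of zeta_2527 over Q and has degree phi(2527) = 2052. So Q(zeta_2527) is a degree-2052 Galois extension with Galois group (Z/2527Z)^*. By CRT, (Z/2527Z)^* ≅ (Z/7Z)^* × (Z/361Z)^*. Each prime-power unit group is (Z/7Z)^* ≅ Z/6Z; (Z/361Z)^* ≅ Z/342Z. Hence Gal(Q(zeta_2527)/Q) ≅ Z/6Z × Z/342Z.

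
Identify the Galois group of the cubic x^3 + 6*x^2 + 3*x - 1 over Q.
Gal(K/Q) = A_3 (cyclic of order 3)

Compute the discriminant of x^3 + (6)*x^2 + (3)*x + (-1): Δ = 729. Since Δ is a perfect square (Δ = 27^2), the Galois group is contained in A_3. Irreducibility forces the group to be transitive on three roots, so Gal = A_3.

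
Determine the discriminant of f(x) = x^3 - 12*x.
Δ = 6912

For a depressed cubic x^3 + p x + q the discriminant is Δ = -4 p^3 - 27 q^2 = -4*(-12)^3 - 27*(0)^2 = 6912 - 0 = 6912.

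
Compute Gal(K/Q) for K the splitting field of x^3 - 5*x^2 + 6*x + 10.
Gal(K/Q) = S_3 (symmetric group of order 6)

Compute the discriminant of x^3 + (-5)*x^2 + (6)*x + (10): Δ = -3064. Since Δ is not a rational square, the Galois group is not contained in A_3; it must be the full S_3 (irreducibility of the cubic rules out anything smaller).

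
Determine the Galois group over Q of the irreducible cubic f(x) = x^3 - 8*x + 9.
Gal(K/Q) = S_3 (symmetric group of order 6)

Compute the discriminant of x^3 + (0)*x^2 + (-8)*x + (9): Δ = -139. Since Δ is not a rational square, the Galois group is not contained in A_3; it must be the full S_3 (irreducibility of the cubic rules out anything smaller).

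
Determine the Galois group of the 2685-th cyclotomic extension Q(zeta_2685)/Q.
|Gal(Q(zeta_2685)/Q)| = phi(2685) = 1424; group ≅ (Z/2685Z)^* ≅ Z/2Z × Z/4Z × Z/178Z

The n-th cyclotomic polynomial Φ_2685(x) is the minimal polynomial of zeta_2685 over Q and has degree phi(2685) = 1424. So Q(zeta_2685) is a degree-1424 Galois extension with Galois group (Z/2685Z)^*. By CRT, (Z/2685Z)^* ≅ (Z/3Z)^* × (Z/5Z)^* × (Z/179Z)^*. Each prime-power unit group is (Z/3Z)^* ≅ Z/2Z; (Z/5Z)^* ≅ Z/4Z; (Z/179Z)^* ≅ Z/178Z. Hence Gal(Q(zeta_2685)/Q) ≅ Z/2Z × Z/4Z × Z/178Z.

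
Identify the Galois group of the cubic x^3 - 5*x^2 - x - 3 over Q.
Gal(K/Q) = S_3 (symmetric group of order 6)

Compute the discriminant of x^3 + (-5)*x^2 + (-1)*x + (-3): Δ = -1984. Since Δ is not a rational square, the Galois group is not contained in A_3; it must be the full S_3 (irreducibility of the cubic rules out anything smaller).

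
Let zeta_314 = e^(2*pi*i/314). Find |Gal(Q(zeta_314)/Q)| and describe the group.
|Gal(Q(zeta_314)/Q)| = phi(314) = 156; group ≅ (Z/314Z)^* ≅ Z/156Z

The n-th cyclotomic polynomial Φ_314(x) is the minimal polynomial of zeta_314 over Q and has degree phi(314) = 156. So Q(zeta_314) is a degree-156 Galois extension with Galois group (Z/314Z)^*. By CRT, (Z/314Z)^* ≅ (Z/2Z)^* × (Z/157Z)^*. Each prime-power unit group is (Z/2Z)^* ≅ trivial group (order 1); (Z/157Z)^* ≅ Z/156Z. Hence Gal(Q(zeta_314)/Q) ≅ Z/156Z.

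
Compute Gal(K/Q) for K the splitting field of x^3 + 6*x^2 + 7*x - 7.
Gal(K/Q) = S_3 (symmetric group of order 6)

Compute the discriminant of x^3 + (6)*x^2 + (7)*x + (-7): Δ = -175. Since Δ is not a rational square, the Galois group is not contained in A_3; it must be the full S_3 (irreducibility of the cubic rules out anything smaller).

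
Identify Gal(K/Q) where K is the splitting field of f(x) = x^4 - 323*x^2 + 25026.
Gal(K/Q) = V_4 (Klein four-group, Z/2Z × Z/2Z)

f factors as (x^2 - 129)(x^2 - 194), so the splitting field is K = Q(sqrt(129), sqrt(194)). The elements 129, 194, 25026 are all non-squares in Q, so sqrt(129) and sqrt(194) generate independent quadratic extensions. Thus [K:Q] = 4 and Gal(K/Q) is generated by the two order-2 automorphisms sqrt(129) ↦ -sqrt(129) and sqrt(194) ↦ -sqrt(194), giving V_4.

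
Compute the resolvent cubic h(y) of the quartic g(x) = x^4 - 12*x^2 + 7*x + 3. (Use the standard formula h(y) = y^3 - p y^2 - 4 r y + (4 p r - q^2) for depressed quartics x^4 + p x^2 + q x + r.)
h(y) = y^3 + 12*y^2 - 12*y - 193

Identify coefficients: p = -12, q = 7, r = 3.
Plug into h(y) = y^3 - p y^2 - 4 r y + (4 p r - q^2):
  h(y) = y^3 - (-12) y^2 - 4*(3) y + (4*(-12)*(3) - (7)^2)
       = y^3 + (12) y^2 + (-12) y + (-193).
Simplifying: h(y) = y^3 + 12*y^2 - 12*y - 193.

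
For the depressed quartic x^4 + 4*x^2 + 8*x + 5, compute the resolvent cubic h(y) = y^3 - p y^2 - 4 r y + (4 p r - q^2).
h(y) = y^3 - 4*y^2 - 20*y + 16

Identify coefficients: p = 4, q = 8, r = 5.
Plug into h(y) = y^3 - p y^2 - 4 r y + (4 p r - q^2):
  h(y) = y^3 - (4) y^2 - 4*(5) y + (4*(4)*(5) - (8)^2)
       = y^3 + (-4) y^2 + (-20) y + (16).
Simplifying: h(y) = y^3 - 4*y^2 - 20*y + 16.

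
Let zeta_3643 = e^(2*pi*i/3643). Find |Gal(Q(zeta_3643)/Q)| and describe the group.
|Gal(Q(zeta_3643)/Q)| = phi(3643) = 3642; group ≅ (Z/3643Z)^* ≅ Z/3642Z

The n-th cyclotomic polynomial Φ_3643(x) is the minimal polynomial of zeta_3643 over Q and has degree phi(3643) = 3642. So Q(zeta_3643) is a degree-3642 Galois extension with Galois group (Z/3643Z)^*. (Z/3643Z)^* is cyclic since 3643 is an odd prime power (or 4). Hence Gal(Q(zeta_3643)/Q) ≅ Z/3642Z.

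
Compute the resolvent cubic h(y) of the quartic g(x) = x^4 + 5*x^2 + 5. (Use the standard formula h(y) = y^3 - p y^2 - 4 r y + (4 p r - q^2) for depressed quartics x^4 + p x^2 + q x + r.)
h(y) = y^3 - 5*y^2 - 20*y + 100

Identify coefficients: p = 5, q = 0, r = 5.
Plug into h(y) = y^3 - p y^2 - 4 r y + (4 p r - q^2):
  h(y) = y^3 - (5) y^2 - 4*(5) y + (4*(5)*(5) - (0)^2)
       = y^3 + (-5) y^2 + (-20) y + (100).
Simplifying: h(y) = y^3 - 5*y^2 - 20*y + 100.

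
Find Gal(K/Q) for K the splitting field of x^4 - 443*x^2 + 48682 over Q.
Gal(K/Q) = V_4 (Klein four-group, Z/2Z × Z/2Z)

f factors as (x^2 - 202)(x^2 - 241), so the splitting field is K = Q(sqrt(202), sqrt(241)). The elements 202, 241, 48682 are all non-squares in Q, so sqrt(202) and sqrt(241) generate independent quadratic extensions. Thus [K:Q] = 4 and Gal(K/Q) is generated by the two order-2 automorphisms sqrt(202) ↦ -sqrt(202) and sqrt(241) ↦ -sqrt(241), giving V_4.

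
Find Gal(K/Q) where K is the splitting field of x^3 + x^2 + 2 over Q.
Gal(K/Q) = S_3 (symmetric group of order 6)

Compute the discriminant of x^3 + (1)*x^2 + (0)*x + (2): Δ = -116. Since Δ is not a rational square, the Galois group is not contained in A_3; it must be the full S_3 (irreducibility of the cubic rules out anything smaller).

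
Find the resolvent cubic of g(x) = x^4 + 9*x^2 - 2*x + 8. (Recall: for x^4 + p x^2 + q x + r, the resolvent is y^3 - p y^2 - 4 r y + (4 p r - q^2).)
h(y) = y^3 - 9*y^2 - 32*y + 284

Identify coefficients: p = 9, q = -2, r = 8.
Plug into h(y) = y^3 - p y^2 - 4 r y + (4 p r - q^2):
  h(y) = y^3 - (9) y^2 - 4*(8) y + (4*(9)*(8) - (-2)^2)
       = y^3 + (-9) y^2 + (-32) y + (284).
Simplifying: h(y) = y^3 - 9*y^2 - 32*y + 284.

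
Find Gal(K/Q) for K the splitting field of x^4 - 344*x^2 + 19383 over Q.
Gal(K/Q) = V_4 (Klein four-group, Z/2Z × Z/2Z)

f factors as (x^2 - 273)(x^2 - 71), so the splitting field is K = Q(sqrt(273), sqrt(71)). The elements 273, 71, 19383 are all non-squares in Q, so sqrt(273) and sqrt(71) generate independent quadratic extensions. Thus [K:Q] = 4 and Gal(K/Q) is generated by the two order-2 automorphisms sqrt(273) ↦ -sqrt(273) and sqrt(71) ↦ -sqrt(71), giving V_4.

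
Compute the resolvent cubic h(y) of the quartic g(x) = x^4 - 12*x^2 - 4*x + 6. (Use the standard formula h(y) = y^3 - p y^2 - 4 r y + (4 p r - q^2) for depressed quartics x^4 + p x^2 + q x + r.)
h(y) = y^3 + 12*y^2 - 24*y - 304

Identify coefficients: p = -12, q = -4, r = 6.
Plug into h(y) = y^3 - p y^2 - 4 r y + (4 p r - q^2):
  h(y) = y^3 - (-12) y^2 - 4*(6) y + (4*(-12)*(6) - (-4)^2)
       = y^3 + (12) y^2 + (-24) y + (-304).
Simplifying: h(y) = y^3 + 12*y^2 - 24*y - 304.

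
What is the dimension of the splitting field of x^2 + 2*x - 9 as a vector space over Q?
[K:Q] = 2

The discriminant of x^2 + (2)*x + (-9) is b^2 - 4c = 4 - (-36) = 40. Since 40 is not a perfect square in Q, the polynomial is irreducible over Q. Its two roots generate a degree-2 extension, so [K:Q] = 2.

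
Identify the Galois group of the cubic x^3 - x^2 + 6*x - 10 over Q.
Gal(K/Q) = S_3 (symmetric group of order 6)

Compute the discriminant of x^3 + (-1)*x^2 + (6)*x + (-10): Δ = -2488. Since Δ is not a rational square, the Galois group is not contained in A_3; it must be the full S_3 (irreducibility of the cubic rules out anything smaller).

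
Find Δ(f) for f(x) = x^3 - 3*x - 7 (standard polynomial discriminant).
Δ = -1215

For a depressed cubic x^3 + p x + q the discriminant is Δ = -4 p^3 - 27 q^2 = -4*(-3)^3 - 27*(-7)^2 = 108 - 1323 = -1215.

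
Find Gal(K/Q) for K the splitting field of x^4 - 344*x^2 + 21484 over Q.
Gal(K/Q) = V_4 (Klein four-group, Z/2Z × Z/2Z)

f factors as (x^2 - 262)(x^2 - 82), so the splitting field is K = Q(sqrt(262), sqrt(82)). The elements 262, 82, 21484 are all non-squares in Q, so sqrt(262) and sqrt(82) generate independent quadratic extensions. Thus [K:Q] = 4 and Gal(K/Q) is generated by the two order-2 automorphisms sqrt(262) ↦ -sqrt(262) and sqrt(82) ↦ -sqrt(82), giving V_4.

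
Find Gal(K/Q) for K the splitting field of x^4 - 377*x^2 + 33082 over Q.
Gal(K/Q) = V_4 (Klein four-group, Z/2Z × Z/2Z)

f factors as (x^2 - 139)(x^2 - 238), so the splitting field is K = Q(sqrt(139), sqrt(238)). The elements 139, 238, 33082 are all non-squares in Q, so sqrt(139) and sqrt(238) generate independent quadratic extensions. Thus [K:Q] = 4 and Gal(K/Q) is generated by the two order-2 automorphisms sqrt(139) ↦ -sqrt(139) and sqrt(238) ↦ -sqrt(238), giving V_4.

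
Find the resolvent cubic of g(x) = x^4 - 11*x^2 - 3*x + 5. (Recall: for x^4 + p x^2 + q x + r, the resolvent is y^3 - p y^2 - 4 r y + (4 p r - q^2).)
h(y) = y^3 + 11*y^2 - 20*y - 229

Identify coefficients: p = -11, q = -3, r = 5.
Plug into h(y) = y^3 - p y^2 - 4 r y + (4 p r - q^2):
  h(y) = y^3 - (-11) y^2 - 4*(5) y + (4*(-11)*(5) - (-3)^2)
       = y^3 + (11) y^2 + (-20) y + (-229).
Simplifying: h(y) = y^3 + 11*y^2 - 20*y - 229.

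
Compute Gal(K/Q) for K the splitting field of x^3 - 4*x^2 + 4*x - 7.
Gal(K/Q) = S_3 (symmetric group of order 6)

Compute the discriminant of x^3 + (-4)*x^2 + (4)*x + (-7): Δ = -1099. Since Δ is not a rational square, the Galois group is not contained in A_3; it must be the full S_3 (irreducibility of the cubic rules out anything smaller).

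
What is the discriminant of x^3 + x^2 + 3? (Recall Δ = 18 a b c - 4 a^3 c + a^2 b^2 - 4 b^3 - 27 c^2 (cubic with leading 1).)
Δ = -255

For x^3 + a x^2 + b x + c the discriminant is Δ = 18 a b c - 4 a^3 c + a^2 b^2 - 4 b^3 - 27 c^2.
Plug a = 1, b = 0, c = 3:
  18*(1)*(0)*(3) - 4*(1)^3*(3) + (1)^2*(0)^2 - 4*(0)^3 - 27*(3)^2
  = 0 + (-12) + 0 + (0) + (-243)
  = -255.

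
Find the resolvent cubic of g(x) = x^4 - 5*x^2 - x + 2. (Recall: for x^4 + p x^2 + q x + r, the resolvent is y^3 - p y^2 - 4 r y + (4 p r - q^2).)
h(y) = y^3 + 5*y^2 - 8*y - 41

Identify coefficients: p = -5, q = -1, r = 2.
Plug into h(y) = y^3 - p y^2 - 4 r y + (4 p r - q^2):
  h(y) = y^3 - (-5) y^2 - 4*(2) y + (4*(-5)*(2) - (-1)^2)
       = y^3 + (5) y^2 + (-8) y + (-41).
Simplifying: h(y) = y^3 + 5*y^2 - 8*y - 41.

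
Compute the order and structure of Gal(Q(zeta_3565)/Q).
|Gal(Q(zeta_3565)/Q)| = phi(3565) = 2640; group ≅ (Z/3565Z)^* ≅ Z/4Z × Z/22Z × Z/30Z

The n-th cyclotomic polynomial Φ_3565(x) is the minimal polynomial of zeta_3565 over Q and has degree phi(3565) = 2640. So Q(zeta_3565) is a degree-2640 Galois extension with Galois group (Z/3565Z)^*. By CRT, (Z/3565Z)^* ≅ (Z/5Z)^* × (Z/23Z)^* × (Z/31Z)^*. Each prime-power unit group is (Z/5Z)^* ≅ Z/4Z; (Z/23Z)^* ≅ Z/22Z; (Z/31Z)^* ≅ Z/30Z. Hence Gal(Q(zeta_3565)/Q) ≅ Z/4Z × Z/22Z × Z/30Z.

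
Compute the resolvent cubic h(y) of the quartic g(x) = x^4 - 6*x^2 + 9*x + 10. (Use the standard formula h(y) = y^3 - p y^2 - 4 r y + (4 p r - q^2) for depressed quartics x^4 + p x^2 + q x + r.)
h(y) = y^3 + 6*y^2 - 40*y - 321

Identify coefficients: p = -6, q = 9, r = 10.
Plug into h(y) = y^3 - p y^2 - 4 r y + (4 p r - q^2):
  h(y) = y^3 - (-6) y^2 - 4*(10) y + (4*(-6)*(10) - (9)^2)
       = y^3 + (6) y^2 + (-40) y + (-321).
Simplifying: h(y) = y^3 + 6*y^2 - 40*y - 321.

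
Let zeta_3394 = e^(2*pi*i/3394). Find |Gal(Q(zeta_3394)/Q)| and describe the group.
|Gal(Q(zeta_3394)/Q)| = phi(3394) = 1696; group ≅ (Z/3394Z)^* ≅ Z/1696Z

The n-th cyclotomic polynomial Φ_3394(x) is the minimal polynomial of zeta_3394 over Q and has degree phi(3394) = 1696. So Q(zeta_3394) is a degree-1696 Galois extension with Galois group (Z/3394Z)^*. By CRT, (Z/3394Z)^* ≅ (Z/2Z)^* × (Z/1697Z)^*. Each prime-power unit group is (Z/2Z)^* ≅ trivial group (order 1); (Z/1697Z)^* ≅ Z/1696Z. Hence Gal(Q(zeta_3394)/Q) ≅ Z/1696Z.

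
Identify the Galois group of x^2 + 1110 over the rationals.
Gal(K/Q) = Z/2Z (cyclic of order 2)

x^2 + 1110 is irreducible over Q since -1110 is not a rational square. The splitting field Q(sqrt(-1110)) has degree 2 over Q, and its unique nontrivial automorphism is sqrt(-1110) ↦ -sqrt(-1110). Hence Gal(Q(sqrt(-1110))/Q) = Z/2Z.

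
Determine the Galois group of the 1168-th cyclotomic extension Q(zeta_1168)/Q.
|Gal(Q(zeta_1168)/Q)| = phi(1168) = 576; group ≅ (Z/1168Z)^* ≅ Z/2Z × Z/4Z × Z/72Z

The n-th cyclotomic polynomial Φ_1168(x) is the minimal polynomial of zeta_1168 over Q and has degree phi(1168) = 576. So Q(zeta_1168) is a degree-576 Galois extension with Galois group (Z/1168Z)^*. By CRT, (Z/1168Z)^* ≅ (Z/16Z)^* × (Z/73Z)^*. Each prime-power unit group is (Z/16Z)^* ≅ Z/2Z × Z/4Z; (Z/73Z)^* ≅ Z/72Z. Hence Gal(Q(zeta_1168)/Q) ≅ Z/2Z × Z/4Z × Z/72Z.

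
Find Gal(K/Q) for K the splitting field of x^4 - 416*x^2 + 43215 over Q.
Gal(K/Q) = V_4 (Klein four-group, Z/2Z × Z/2Z)

f factors as (x^2 - 201)(x^2 - 215), so the splitting field is K = Q(sqrt(201), sqrt(215)). The elements 201, 215, 43215 are all non-squares in Q, so sqrt(201) and sqrt(215) generate independent quadratic extensions. Thus [K:Q] = 4 and Gal(K/Q) is generated by the two order-2 automorphisms sqrt(201) ↦ -sqrt(201) and sqrt(215) ↦ -sqrt(215), giving V_4.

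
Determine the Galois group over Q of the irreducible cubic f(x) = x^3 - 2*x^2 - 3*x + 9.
Gal(K/Q) = S_3 (symmetric group of order 6)

Compute the discriminant of x^3 + (-2)*x^2 + (-3)*x + (9): Δ = -783. Since Δ is not a rational square, the Galois group is not contained in A_3; it must be the full S_3 (irreducibility of the cubic rules out anything smaller).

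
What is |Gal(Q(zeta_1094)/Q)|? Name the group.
|Gal(Q(zeta_1094)/Q)| = phi(1094) = 546; group ≅ (Z/1094Z)^* ≅ Z/546Z

The n-th cyclotomic polynomial Φ_1094(x) is the minimal polynomial of zeta_1094 over Q and has degree phi(1094) = 546. So Q(zeta_1094) is a degree-546 Galois extension with Galois group (Z/1094Z)^*. By CRT, (Z/1094Z)^* ≅ (Z/2Z)^* × (Z/547Z)^*. Each prime-power unit group is (Z/2Z)^* ≅ trivial group (order 1); (Z/547Z)^* ≅ Z/546Z. Hence Gal(Q(zeta_1094)/Q) ≅ Z/546Z.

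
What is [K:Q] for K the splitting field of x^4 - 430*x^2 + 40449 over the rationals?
[K:Q] = 4

f factors as (x^2 - 139)(x^2 - 291); the splitting field is K = Q(sqrt(139), sqrt(291)). Since 139, 291, and 40449 are all non-squares in Q, the three subfields Q(sqrt(139)), Q(sqrt(291)), Q(sqrt(40449)) are distinct degree-2 extensions, so [K:Q] = 4 (Klein four Galois group).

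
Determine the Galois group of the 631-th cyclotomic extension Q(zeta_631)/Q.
|Gal(Q(zeta_631)/Q)| = phi(631) = 630; group ≅ (Z/631Z)^* ≅ Z/630Z

The n-th cyclotomic polynomial Φ_631(x) is the minimal polynomial of zeta_631 over Q and has degree phi(631) = 630. So Q(zeta_631) is a degree-630 Galois extension with Galois group (Z/631Z)^*. (Z/631Z)^* is cyclic since 631 is an odd prime power (or 4). Hence Gal(Q(zeta_631)/Q) ≅ Z/630Z.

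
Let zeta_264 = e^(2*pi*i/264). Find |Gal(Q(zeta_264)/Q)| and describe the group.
|Gal(Q(zeta_264)/Q)| = phi(264) = 80; group ≅ (Z/264Z)^* ≅ Z/2Z × Z/2Z × Z/2Z × Z/10Z

The n-th cyclotomic polynomial Φ_264(x) is the minimal polynomial of zeta_264 over Q and has degree phi(264) = 80. So Q(zeta_264) is a degree-80 Galois extension with Galois group (Z/264Z)^*. By CRT, (Z/264Z)^* ≅ (Z/8Z)^* × (Z/3Z)^* × (Z/11Z)^*. Each prime-power unit group is (Z/8Z)^* ≅ Z/2Z × Z/2Z; (Z/3Z)^* ≅ Z/2Z; (Z/11Z)^* ≅ Z/10Z. Hence Gal(Q(zeta_264)/Q) ≅ Z/2Z × Z/2Z × Z/2Z × Z/10Z.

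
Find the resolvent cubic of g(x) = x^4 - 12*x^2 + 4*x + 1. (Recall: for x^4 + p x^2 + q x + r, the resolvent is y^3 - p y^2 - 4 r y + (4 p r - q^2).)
h(y) = y^3 + 12*y^2 - 4*y - 64

Identify coefficients: p = -12, q = 4, r = 1.
Plug into h(y) = y^3 - p y^2 - 4 r y + (4 p r - q^2):
  h(y) = y^3 - (-12) y^2 - 4*(1) y + (4*(-12)*(1) - (4)^2)
       = y^3 + (12) y^2 + (-4) y + (-64).
Simplifying: h(y) = y^3 + 12*y^2 - 4*y - 64.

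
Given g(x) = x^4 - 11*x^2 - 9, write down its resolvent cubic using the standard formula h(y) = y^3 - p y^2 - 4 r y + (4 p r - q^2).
h(y) = y^3 + 11*y^2 + 36*y + 396

Identify coefficients: p = -11, q = 0, r = -9.
Plug into h(y) = y^3 - p y^2 - 4 r y + (4 p r - q^2):
  h(y) = y^3 - (-11) y^2 - 4*(-9) y + (4*(-11)*(-9) - (0)^2)
       = y^3 + (11) y^2 + (36) y + (396).
Simplifying: h(y) = y^3 + 11*y^2 + 36*y + 396.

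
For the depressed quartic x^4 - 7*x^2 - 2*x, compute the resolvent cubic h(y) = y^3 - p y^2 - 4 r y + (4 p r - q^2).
h(y) = y^3 + 7*y^2 - 4

Identify coefficients: p = -7, q = -2, r = 0.
Plug into h(y) = y^3 - p y^2 - 4 r y + (4 p r - q^2):
  h(y) = y^3 - (-7) y^2 - 4*(0) y + (4*(-7)*(0) - (-2)^2)
       = y^3 + (7) y^2 + (0) y + (-4).
Simplifying: h(y) = y^3 + 7*y^2 - 4.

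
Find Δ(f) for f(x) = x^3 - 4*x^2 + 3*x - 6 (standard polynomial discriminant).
Δ = -1176

For x^3 + a x^2 + b x + c the discriminant is Δ = 18 a b c - 4 a^3 c + a^2 b^2 - 4 b^3 - 27 c^2.
Plug a = -4, b = 3, c = -6:
  18*(-4)*(3)*(-6) - 4*(-4)^3*(-6) + (-4)^2*(3)^2 - 4*(3)^3 - 27*(-6)^2
  = 1296 + (-1536) + 144 + (-108) + (-972)
  = -1176.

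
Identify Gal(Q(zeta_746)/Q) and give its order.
|Gal(Q(zeta_746)/Q)| = phi(746) = 372; group ≅ (Z/746Z)^* ≅ Z/372Z

The n-th cyclotomic polynomial Φ_746(x) is the minimal polynomial of zeta_746 over Q and has degree phi(746) = 372. So Q(zeta_746) is a degree-372 Galois extension with Galois group (Z/746Z)^*. By CRT, (Z/746Z)^* ≅ (Z/2Z)^* × (Z/373Z)^*. Each prime-power unit group is (Z/2Z)^* ≅ trivial group (order 1); (Z/373Z)^* ≅ Z/372Z. Hence Gal(Q(zeta_746)/Q) ≅ Z/372Z.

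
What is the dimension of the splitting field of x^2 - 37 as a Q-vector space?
[K:Q] = 2

The polynomial x^2 - 37 is irreducible over Q since 37 is not a perfect square. Its splitting field is Q(sqrt(37)), which has degree 2 over Q.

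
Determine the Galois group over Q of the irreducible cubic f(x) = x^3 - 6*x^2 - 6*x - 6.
Gal(K/Q) = S_3 (symmetric group of order 6)

Compute the discriminant of x^3 + (-6)*x^2 + (-6)*x + (-6): Δ = -7884. Since Δ is not a rational square, the Galois group is not contained in A_3; it must be the full S_3 (irreducibility of the cubic rules out anything smaller).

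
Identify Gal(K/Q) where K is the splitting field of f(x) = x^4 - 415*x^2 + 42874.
Gal(K/Q) = V_4 (Klein four-group, Z/2Z × Z/2Z)

f factors as (x^2 - 221)(x^2 - 194), so the splitting field is K = Q(sqrt(221), sqrt(194)). The elements 221, 194, 42874 are all non-squares in Q, so sqrt(221) and sqrt(194) generate independent quadratic extensions. Thus [K:Q] = 4 and Gal(K/Q) is generated by the two order-2 automorphisms sqrt(221) ↦ -sqrt(221) and sqrt(194) ↦ -sqrt(194), giving V_4.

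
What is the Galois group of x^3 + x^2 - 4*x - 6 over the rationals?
Gal(K/Q) = S_3 (symmetric group of order 6)

Compute the discriminant of x^3 + (1)*x^2 + (-4)*x + (-6): Δ = -244. Since Δ is not a rational square, the Galois group is not contained in A_3; it must be the full S_3 (irreducibility of the cubic rules out anything smaller).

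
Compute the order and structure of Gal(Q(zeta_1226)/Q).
|Gal(Q(zeta_1226)/Q)| = phi(1226) = 612; group ≅ (Z/1226Z)^* ≅ Z/612Z

The n-th cyclotomic polynomial Φ_1226(x) is the minimal polynomial of zeta_1226 over Q and has degree phi(1226) = 612. So Q(zeta_1226) is a degree-612 Galois extension with Galois group (Z/1226Z)^*. By CRT, (Z/1226Z)^* ≅ (Z/2Z)^* × (Z/613Z)^*. Each prime-power unit group is (Z/2Z)^* ≅ trivial group (order 1); (Z/613Z)^* ≅ Z/612Z. Hence Gal(Q(zeta_1226)/Q) ≅ Z/612Z.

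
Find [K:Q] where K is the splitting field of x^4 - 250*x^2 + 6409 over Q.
[K:Q] = 4

f factors as (x^2 - 221)(x^2 - 29); the splitting field is K = Q(sqrt(221), sqrt(29)). Since 221, 29, and 6409 are all non-squares in Q, the three subfields Q(sqrt(221)), Q(sqrt(29)), Q(sqrt(6409)) are distinct degree-2 extensions, so [K:Q] = 4 (Klein four Galois group).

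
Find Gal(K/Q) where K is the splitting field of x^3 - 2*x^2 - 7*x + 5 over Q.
Gal(K/Q) = S_3 (symmetric group of order 6)

Compute the discriminant of x^3 + (-2)*x^2 + (-7)*x + (5): Δ = 2313. Since Δ is not a rational square, the Galois group is not contained in A_3; it must be the full S_3 (irreducibility of the cubic rules out anything smaller).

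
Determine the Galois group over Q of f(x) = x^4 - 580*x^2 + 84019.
Gal(K/Q) = V_4 (Klein four-group, Z/2Z × Z/2Z)

f factors as (x^2 - 281)(x^2 - 299), so the splitting field is K = Q(sqrt(281), sqrt(299)). The elements 281, 299, 84019 are all non-squares in Q, so sqrt(281) and sqrt(299) generate independent quadratic extensions. Thus [K:Q] = 4 and Gal(K/Q) is generated by the two order-2 automorphisms sqrt(281) ↦ -sqrt(281) and sqrt(299) ↦ -sqrt(299), giving V_4.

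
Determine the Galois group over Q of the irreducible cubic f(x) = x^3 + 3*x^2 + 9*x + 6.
Gal(K/Q) = S_3 (symmetric group of order 6)

Compute the discriminant of x^3 + (3)*x^2 + (9)*x + (6): Δ = -891. Since Δ is not a rational square, the Galois group is not contained in A_3; it must be the full S_3 (irreducibility of the cubic rules out anything smaller).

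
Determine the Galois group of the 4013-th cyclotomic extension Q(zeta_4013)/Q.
|Gal(Q(zeta_4013)/Q)| = phi(4013) = 4012; group ≅ (Z/4013Z)^* ≅ Z/4012Z

The n-th cyclotomic polynomial Φ_4013(x) is the minimal polynomial of zeta_4013 over Q and has degree phi(4013) = 4012. So Q(zeta_4013) is a degree-4012 Galois extension with Galois group (Z/4013Z)^*. (Z/4013Z)^* is cyclic since 4013 is an odd prime power (or 4). Hence Gal(Q(zeta_4013)/Q) ≅ Z/4012Z.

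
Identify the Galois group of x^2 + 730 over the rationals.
Gal(K/Q) = Z/2Z (cyclic of order 2)

x^2 + 730 is irreducible over Q since -730 is not a rational square. The splitting field Q(sqrt(-730)) has degree 2 over Q, and its unique nontrivial automorphism is sqrt(-730) ↦ -sqrt(-730). Hence Gal(Q(sqrt(-730))/Q) = Z/2Z.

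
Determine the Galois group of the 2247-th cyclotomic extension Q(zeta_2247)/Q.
|Gal(Q(zeta_2247)/Q)| = phi(2247) = 1272; group ≅ (Z/2247Z)^* ≅ Z/2Z × Z/6Z × Z/106Z

The n-th cyclotomic polynomial Φ_2247(x) is the minimal polynomial of zeta_2247 over Q and has degree phi(2247) = 1272. So Q(zeta_2247) is a degree-1272 Galois extension with Galois group (Z/2247Z)^*. By CRT, (Z/2247Z)^* ≅ (Z/3Z)^* × (Z/7Z)^* × (Z/107Z)^*. Each prime-power unit group is (Z/3Z)^* ≅ Z/2Z; (Z/7Z)^* ≅ Z/6Z; (Z/107Z)^* ≅ Z/106Z. Hence Gal(Q(zeta_2247)/Q) ≅ Z/2Z × Z/6Z × Z/106Z.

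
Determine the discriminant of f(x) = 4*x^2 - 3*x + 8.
Δ = -119

For a quadratic a x^2 + b x + c the discriminant is Δ = b^2 - 4ac = (-3)^2 - 4*(4)*(8) = 9 - (128) = -119.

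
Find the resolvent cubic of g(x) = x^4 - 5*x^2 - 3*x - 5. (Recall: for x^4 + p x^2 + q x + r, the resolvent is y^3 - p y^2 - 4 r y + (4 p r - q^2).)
h(y) = y^3 + 5*y^2 + 20*y + 91

Identify coefficients: p = -5, q = -3, r = -5.
Plug into h(y) = y^3 - p y^2 - 4 r y + (4 p r - q^2):
  h(y) = y^3 - (-5) y^2 - 4*(-5) y + (4*(-5)*(-5) - (-3)^2)
       = y^3 + (5) y^2 + (20) y + (91).
Simplifying: h(y) = y^3 + 5*y^2 + 20*y + 91.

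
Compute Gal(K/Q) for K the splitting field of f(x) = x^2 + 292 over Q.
Gal(K/Q) = Z/2Z (cyclic of order 2)

x^2 + 292 is irreducible over Q since -292 is not a rational square. The splitting field Q(sqrt(-292)) has degree 2 over Q, and its unique nontrivial automorphism is sqrt(-292) ↦ -sqrt(-292). Hence Gal(Q(sqrt(-292))/Q) = Z/2Z.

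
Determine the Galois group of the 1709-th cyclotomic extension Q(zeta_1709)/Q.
|Gal(Q(zeta_1709)/Q)| = phi(1709) = 1708; group ≅ (Z/1709Z)^* ≅ Z/1708Z

The n-th cyclotomic polynomial Φ_1709(x) is the minimal polynomial of zeta_1709 over Q and has degree phi(1709) = 1708. So Q(zeta_1709) is a degree-1708 Galois extension with Galois group (Z/1709Z)^*. (Z/1709Z)^* is cyclic since 1709 is an odd prime power (or 4). Hence Gal(Q(zeta_1709)/Q) ≅ Z/1708Z.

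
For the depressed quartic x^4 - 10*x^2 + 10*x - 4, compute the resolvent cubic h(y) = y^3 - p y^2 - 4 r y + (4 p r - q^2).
h(y) = y^3 + 10*y^2 + 16*y + 60

Identify coefficients: p = -10, q = 10, r = -4.
Plug into h(y) = y^3 - p y^2 - 4 r y + (4 p r - q^2):
  h(y) = y^3 - (-10) y^2 - 4*(-4) y + (4*(-10)*(-4) - (10)^2)
       = y^3 + (10) y^2 + (16) y + (60).
Simplifying: h(y) = y^3 + 10*y^2 + 16*y + 60.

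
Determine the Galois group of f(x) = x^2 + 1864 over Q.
Gal(K/Q) = Z/2Z (cyclic of order 2)

x^2 + 1864 is irreducible over Q since -1864 is not a rational square. The splitting field Q(sqrt(-1864)) has degree 2 over Q, and its unique nontrivial automorphism is sqrt(-1864) ↦ -sqrt(-1864). Hence Gal(Q(sqrt(-1864))/Q) = Z/2Z.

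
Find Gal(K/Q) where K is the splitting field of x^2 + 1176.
Gal(K/Q) = Z/2Z (cyclic of order 2)

x^2 + 1176 is irreducible over Q since -1176 is not a rational square. The splitting field Q(sqrt(-1176)) has degree 2 over Q, and its unique nontrivial automorphism is sqrt(-1176) ↦ -sqrt(-1176). Hence Gal(Q(sqrt(-1176))/Q) = Z/2Z.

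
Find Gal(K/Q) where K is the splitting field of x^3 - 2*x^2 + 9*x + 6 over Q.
Gal(K/Q) = S_3 (symmetric group of order 6)

Compute the discriminant of x^3 + (-2)*x^2 + (9)*x + (6): Δ = -5316. Since Δ is not a rational square, the Galois group is not contained in A_3; it must be the full S_3 (irreducibility of the cubic rules out anything smaller).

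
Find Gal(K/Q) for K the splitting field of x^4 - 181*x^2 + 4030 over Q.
Gal(K/Q) = V_4 (Klein four-group, Z/2Z × Z/2Z)

f factors as (x^2 - 155)(x^2 - 26), so the splitting field is K = Q(sqrt(155), sqrt(26)). The elements 155, 26, 4030 are all non-squares in Q, so sqrt(155) and sqrt(26) generate independent quadratic extensions. Thus [K:Q] = 4 and Gal(K/Q) is generated by the two order-2 automorphisms sqrt(155) ↦ -sqrt(155) and sqrt(26) ↦ -sqrt(26), giving V_4.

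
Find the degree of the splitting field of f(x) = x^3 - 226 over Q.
[K:Q] = 6

x^3 - 226 has one real root r = 226^(1/3) and two complex roots r*zeta_3, r*zeta_3^2 where zeta_3 = e^(2*pi*i/3). The splitting field is Q(r, zeta_3). [Q(r):Q] = 3 and [Q(zeta_3):Q] = 2 with gcd = 1, so [Q(r, zeta_3):Q] = 3 * 2 = 6.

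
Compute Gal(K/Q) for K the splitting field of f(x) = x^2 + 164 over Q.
Gal(K/Q) = Z/2Z (cyclic of order 2)

x^2 + 164 is irreducible over Q since -164 is not a rational square. The splitting field Q(sqrt(-164)) has degree 2 over Q, and its unique nontrivial automorphism is sqrt(-164) ↦ -sqrt(-164). Hence Gal(Q(sqrt(-164))/Q) = Z/2Z.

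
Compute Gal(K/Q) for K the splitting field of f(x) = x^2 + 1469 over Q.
Gal(K/Q) = Z/2Z (cyclic of order 2)

x^2 + 1469 is irreducible over Q since -1469 is not a rational square. The splitting field Q(sqrt(-1469)) has degree 2 over Q, and its unique nontrivial automorphism is sqrt(-1469) ↦ -sqrt(-1469). Hence Gal(Q(sqrt(-1469))/Q) = Z/2Z.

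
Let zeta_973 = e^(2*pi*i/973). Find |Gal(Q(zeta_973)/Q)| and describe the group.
|Gal(Q(zeta_973)/Q)| = phi(973) = 828; group ≅ (Z/973Z)^* ≅ Z/6Z × Z/138Z

The n-th cyclotomic polynomial Φ_973(x) is the minimal polynomial of zeta_973 over Q and has degree phi(973) = 828. So Q(zeta_973) is a degree-828 Galois extension with Galois group (Z/973Z)^*. By CRT, (Z/973Z)^* ≅ (Z/7Z)^* × (Z/139Z)^*. Each prime-power unit group is (Z/7Z)^* ≅ Z/6Z; (Z/139Z)^* ≅ Z/138Z. Hence Gal(Q(zeta_973)/Q) ≅ Z/6Z × Z/138Z.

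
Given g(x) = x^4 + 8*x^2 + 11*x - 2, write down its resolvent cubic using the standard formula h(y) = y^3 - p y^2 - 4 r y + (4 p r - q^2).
h(y) = y^3 - 8*y^2 + 8*y - 185

Identify coefficients: p = 8, q = 11, r = -2.
Plug into h(y) = y^3 - p y^2 - 4 r y + (4 p r - q^2):
  h(y) = y^3 - (8) y^2 - 4*(-2) y + (4*(8)*(-2) - (11)^2)
       = y^3 + (-8) y^2 + (8) y + (-185).
Simplifying: h(y) = y^3 - 8*y^2 + 8*y - 185.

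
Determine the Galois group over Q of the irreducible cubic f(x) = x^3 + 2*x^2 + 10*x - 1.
Gal(K/Q) = S_3 (symmetric group of order 6)

Compute the discriminant of x^3 + (2)*x^2 + (10)*x + (-1): Δ = -3955. Since Δ is not a rational square, the Galois group is not contained in A_3; it must be the full S_3 (irreducibility of the cubic rules out anything smaller).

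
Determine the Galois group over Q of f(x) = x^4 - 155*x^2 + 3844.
Gal(K/Q) = Z/2Z (cyclic of order 2)

f factors as (x^2 - 124)(x^2 - 31), so the splitting field is K = Q(sqrt(124), sqrt(31)). The squarefree part of 124 is 31 and the squarefree part of 31 is also 31, so sqrt(124) and sqrt(31) are both rational multiples of sqrt(31). Hence Q(sqrt(124)) = Q(sqrt(31)) = Q(sqrt(31)), and the splitting field collapses to a single degree-2 extension with Galois group Z/2Z.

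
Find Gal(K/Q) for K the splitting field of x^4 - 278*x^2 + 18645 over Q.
Gal(K/Q) = V_4 (Klein four-group, Z/2Z × Z/2Z)

f factors as (x^2 - 113)(x^2 - 165), so the splitting field is K = Q(sqrt(113), sqrt(165)). The elements 113, 165, 18645 are all non-squares in Q, so sqrt(113) and sqrt(165) generate independent quadratic extensions. Thus [K:Q] = 4 and Gal(K/Q) is generated by the two order-2 automorphisms sqrt(113) ↦ -sqrt(113) and sqrt(165) ↦ -sqrt(165), giving V_4.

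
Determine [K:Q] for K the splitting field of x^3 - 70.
[K:Q] = 6

x^3 - 70 has one real root r = 70^(1/3) and two complex roots r*zeta_3, r*zeta_3^2 where zeta_3 = e^(2*pi*i/3). The splitting field is Q(r, zeta_3). [Q(r):Q] = 3 and [Q(zeta_3):Q] = 2 with gcd = 1, so [Q(r, zeta_3):Q] = 3 * 2 = 6.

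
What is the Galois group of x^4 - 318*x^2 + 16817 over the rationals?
Gal(K/Q) = V_4 (Klein four-group, Z/2Z × Z/2Z)

f factors as (x^2 - 251)(x^2 - 67), so the splitting field is K = Q(sqrt(251), sqrt(67)). The elements 251, 67, 16817 are all non-squares in Q, so sqrt(251) and sqrt(67) generate independent quadratic extensions. Thus [K:Q] = 4 and Gal(K/Q) is generated by the two order-2 automorphisms sqrt(251) ↦ -sqrt(251) and sqrt(67) ↦ -sqrt(67), giving V_4.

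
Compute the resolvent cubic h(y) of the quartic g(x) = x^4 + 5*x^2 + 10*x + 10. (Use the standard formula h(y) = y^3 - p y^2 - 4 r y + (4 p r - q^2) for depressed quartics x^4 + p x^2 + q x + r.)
h(y) = y^3 - 5*y^2 - 40*y + 100

Identify coefficients: p = 5, q = 10, r = 10.
Plug into h(y) = y^3 - p y^2 - 4 r y + (4 p r - q^2):
  h(y) = y^3 - (5) y^2 - 4*(10) y + (4*(5)*(10) - (10)^2)
       = y^3 + (-5) y^2 + (-40) y + (100).
Simplifying: h(y) = y^3 - 5*y^2 - 40*y + 100.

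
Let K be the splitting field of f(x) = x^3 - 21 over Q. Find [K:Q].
[K:Q] = 6

x^3 - 21 has one real root r = 21^(1/3) and two complex roots r*zeta_3, r*zeta_3^2 where zeta_3 = e^(2*pi*i/3). The splitting field is Q(r, zeta_3). [Q(r):Q] = 3 and [Q(zeta_3):Q] = 2 with gcd = 1, so [Q(r, zeta_3):Q] = 3 * 2 = 6.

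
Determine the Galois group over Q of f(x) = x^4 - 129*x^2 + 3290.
Gal(K/Q) = V_4 (Klein four-group, Z/2Z × Z/2Z)

f factors as (x^2 - 35)(x^2 - 94), so the splitting field is K = Q(sqrt(35), sqrt(94)). The elements 35, 94, 3290 are all non-squares in Q, so sqrt(35) and sqrt(94) generate independent quadratic extensions. Thus [K:Q] = 4 and Gal(K/Q) is generated by the two order-2 automorphisms sqrt(35) ↦ -sqrt(35) and sqrt(94) ↦ -sqrt(94), giving V_4.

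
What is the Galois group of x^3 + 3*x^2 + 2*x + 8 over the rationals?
Gal(K/Q) = S_3 (symmetric group of order 6)

Compute the discriminant of x^3 + (3)*x^2 + (2)*x + (8): Δ = -1724. Since Δ is not a rational square, the Galois group is not contained in A_3; it must be the full S_3 (irreducibility of the cubic rules out anything smaller).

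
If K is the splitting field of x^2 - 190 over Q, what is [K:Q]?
[K:Q] = 2

The polynomial x^2 - 190 is irreducible over Q since 190 is not a perfect square. Its splitting field is Q(sqrt(190)), which has degree 2 over Q.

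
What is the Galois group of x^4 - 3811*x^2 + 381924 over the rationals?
Gal(K/Q) = Z/2Z (cyclic of order 2)

f factors as (x^2 - 103)(x^2 - 3708), so the splitting field is K = Q(sqrt(103), sqrt(3708)). The squarefree part of 103 is 103 and the squarefree part of 3708 is also 103, so sqrt(103) and sqrt(3708) are both rational multiples of sqrt(103). Hence Q(sqrt(103)) = Q(sqrt(3708)) = Q(sqrt(103)), and the splitting field collapses to a single degree-2 extension with Galois group Z/2Z.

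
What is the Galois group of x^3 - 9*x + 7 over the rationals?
Gal(K/Q) = S_3 (symmetric group of order 6)

Compute the discriminant of x^3 + (0)*x^2 + (-9)*x + (7): Δ = 1593. Since Δ is not a rational square, the Galois group is not contained in A_3; it must be the full S_3 (irreducibility of the cubic rules out anything smaller).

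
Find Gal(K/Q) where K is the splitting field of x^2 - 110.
Gal(K/Q) = Z/2Z (cyclic of order 2)

x^2 - 110 is irreducible over Q since 110 is not a rational square. The splitting field Q(sqrt(110)) has degree 2 over Q, and its unique nontrivial automorphism is sqrt(110) ↦ -sqrt(110). Hence Gal(Q(sqrt(110))/Q) = Z/2Z.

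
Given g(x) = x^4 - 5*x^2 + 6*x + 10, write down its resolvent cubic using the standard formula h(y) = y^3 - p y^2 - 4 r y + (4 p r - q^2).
h(y) = y^3 + 5*y^2 - 40*y - 236

Identify coefficients: p = -5, q = 6, r = 10.
Plug into h(y) = y^3 - p y^2 - 4 r y + (4 p r - q^2):
  h(y) = y^3 - (-5) y^2 - 4*(10) y + (4*(-5)*(10) - (6)^2)
       = y^3 + (5) y^2 + (-40) y + (-236).
Simplifying: h(y) = y^3 + 5*y^2 - 40*y - 236.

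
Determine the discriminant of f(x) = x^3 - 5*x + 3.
Δ = 257

For a depressed cubic x^3 + p x + q the discriminant is Δ = -4 p^3 - 27 q^2 = -4*(-5)^3 - 27*(3)^2 = 500 - 243 = 257.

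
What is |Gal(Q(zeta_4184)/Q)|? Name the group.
|Gal(Q(zeta_4184)/Q)| = phi(4184) = 2088; group ≅ (Z/4184Z)^* ≅ Z/2Z × Z/2Z × Z/522Z

The n-th cyclotomic polynomial Φ_4184(x) is the minimal polynomial of zeta_4184 over Q and has degree phi(4184) = 2088. So Q(zeta_4184) is a degree-2088 Galois extension with Galois group (Z/4184Z)^*. By CRT, (Z/4184Z)^* ≅ (Z/8Z)^* × (Z/523Z)^*. Each prime-power unit group is (Z/8Z)^* ≅ Z/2Z × Z/2Z; (Z/523Z)^* ≅ Z/522Z. Hence Gal(Q(zeta_4184)/Q) ≅ Z/2Z × Z/2Z × Z/522Z.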